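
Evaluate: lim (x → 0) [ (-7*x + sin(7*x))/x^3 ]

Direct substitution gives 0/0.
Apply L'Hôpital: lim (7*cos(7*x) - 7)/(3*x^2), still 0/0.
Apply L'Hôpital: lim (-49*sin(7*x))/(6*x), still 0/0.
After 3 applications of L'Hôpital's rule the quotient is (-343*cos(7*x))/(6); substituting x = 0 gives -343/6.

-343/6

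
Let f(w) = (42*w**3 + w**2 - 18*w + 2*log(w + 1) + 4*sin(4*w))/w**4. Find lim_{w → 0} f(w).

-1/2

Substitution gives 0/0 (the numerator vanishes to order 4).
Expand each term to order w^4: the coefficient of w^4 in 2·ln(1 + w) is -1/2 and in 4·sin(4w) is 0.
Lower-order terms cancel with the polynomial part, so the numerator is (-1/2)·w^4 + o(w^4), and the limit is (-1/2)/(1) = -1/2.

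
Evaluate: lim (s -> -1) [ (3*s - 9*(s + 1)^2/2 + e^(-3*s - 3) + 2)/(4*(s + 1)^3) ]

Direct substitution gives 0/0.
Apply L'Hôpital: lim (-9*s - 3*e^(-3*s - 3) - 6)/(12*(s + 1)^2), still 0/0.
Apply L'Hôpital: lim (9*e^(-3*s - 3) - 9)/(24*s + 24), still 0/0.
After 3 applications of L'Hôpital's rule the quotient is (-27*e^(-3*s - 3))/(24); substituting s = -1 gives -9/8.

-9/8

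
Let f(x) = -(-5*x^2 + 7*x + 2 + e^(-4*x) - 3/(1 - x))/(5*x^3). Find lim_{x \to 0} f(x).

41/15

Substitution gives 0/0; apply L'Hôpital's rule 3 times.
After differentiating numerator and denominator 3 times the quotient is (-64*e^(-4*x) - 18/(x - 1)^4)/(-30); at x = 0 this is 41/15.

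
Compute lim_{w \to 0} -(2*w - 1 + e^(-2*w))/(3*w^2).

-2/3

Direct substitution gives 0/0.
Apply L'Hôpital: lim (2 - 2*e^(-2*w))/(-6*w), still 0/0.
After 2 applications of L'Hôpital's rule the quotient is (4*e^(-2*w))/(-6); substituting w = 0 gives -2/3.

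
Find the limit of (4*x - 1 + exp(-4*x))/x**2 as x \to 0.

8

Direct substitution gives 0/0.
Apply L'Hôpital: lim (4 - 4*e^(-4*x))/(2*x), still 0/0.
After 2 applications of L'Hôpital's rule the quotient is (16*e^(-4*x))/(2); substituting x = 0 gives 8.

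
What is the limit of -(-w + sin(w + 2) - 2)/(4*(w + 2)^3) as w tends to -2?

Direct substitution gives 0/0.
Apply L'Hôpital: lim (cos(w + 2) - 1)/(-12*(w + 2)^2), still 0/0.
Apply L'Hôpital: lim (-sin(w + 2))/(-24*w - 48), still 0/0.
After 3 applications of L'Hôpital's rule the quotient is (-cos(w + 2))/(-24); substituting w = -2 gives 1/24.

1/24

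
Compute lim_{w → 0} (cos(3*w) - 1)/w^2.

Direct substitution gives 0/0.
Apply L'Hôpital: lim (-3*sin(3*w))/(2*w), still 0/0.
After 2 applications of L'Hôpital's rule the quotient is (-9*cos(3*w))/(2); substituting w = 0 gives -9/2.

-9/2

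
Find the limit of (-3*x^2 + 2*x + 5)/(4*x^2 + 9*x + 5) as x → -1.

8

Direct substitution gives 0/0, so factor. Both numerator and denominator have (x + 1) as a factor.
After cancelling, the expression reduces to (5 - 3*x)/(4*x + 5).
Substituting x = -1 gives 8.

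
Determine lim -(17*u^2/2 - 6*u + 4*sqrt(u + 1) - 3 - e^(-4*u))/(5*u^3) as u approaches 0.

-131/60

Substitution gives 0/0 (the numerator vanishes to order 3).
Expand each term to order u^3: the coefficient of u^3 in 4·√(1 + u) is 1/4 and in −e^(-4u) is 32/3.
Lower-order terms cancel with the polynomial part, so the numerator is (131/12)·u^3 + o(u^3), and the limit is (131/12)/(-5) = -131/60.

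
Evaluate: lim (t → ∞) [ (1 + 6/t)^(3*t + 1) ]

e^(18)

Let L be the limit and take ln: ln L = lim (3t + 1)·ln(1 + 6/t) = lim (3t + 1)·(6/t + O(1/t²)) = 18.
Hence L = e^(18).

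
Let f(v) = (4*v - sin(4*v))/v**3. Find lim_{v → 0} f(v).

32/3

Direct substitution gives 0/0.
Apply L'Hôpital: lim (4 - 4*cos(4*v))/(3*v^2), still 0/0.
Apply L'Hôpital: lim (16*sin(4*v))/(6*v), still 0/0.
After 3 applications of L'Hôpital's rule the quotient is (64*cos(4*v))/(6); substituting v = 0 gives 32/3.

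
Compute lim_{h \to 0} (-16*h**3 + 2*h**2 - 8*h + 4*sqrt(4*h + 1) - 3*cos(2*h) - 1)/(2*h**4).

Substitution gives 0/0; apply L'Hôpital's rule 4 times.
After differentiating numerator and denominator 4 times the quotient is (-48*cos(2*h) - 960/(4*h + 1)^(7/2))/(48); at h = 0 this is -21.

-21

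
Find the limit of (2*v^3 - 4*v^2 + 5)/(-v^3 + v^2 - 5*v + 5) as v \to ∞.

Numerator and denominator both have degree 3.
Dividing every term by v^3, all lower-order terms vanish and the limit is the ratio of leading coefficients, 2/(-1) = -2.

-2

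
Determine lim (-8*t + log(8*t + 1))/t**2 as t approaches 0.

-32

Direct substitution gives 0/0.
Apply L'Hôpital: lim (-8 + 8/(8*t + 1))/(2*t), still 0/0.
After 2 applications of L'Hôpital's rule the quotient is (-64/(8*t + 1)^2)/(2); substituting t = 0 gives -32.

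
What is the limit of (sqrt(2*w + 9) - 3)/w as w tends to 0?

1/3

A 0/0 form; rationalise with √(9 + 2w) + √9. This collapses the numerator to 2w, leaving 2/(√(9 + 2w) + √9) → 2/(2√9) = 1/3.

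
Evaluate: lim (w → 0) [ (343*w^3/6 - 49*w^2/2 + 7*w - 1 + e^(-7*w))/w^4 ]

2401/24

Direct substitution gives 0/0.
Apply L'Hôpital: lim (343*w^2/2 - 49*w + 7 - 7*e^(-7*w))/(4*w^3), still 0/0.
Apply L'Hôpital: lim (343*w - 49 + 49*e^(-7*w))/(12*w^2), still 0/0.
Apply L'Hôpital: lim (343 - 343*e^(-7*w))/(24*w), still 0/0.
After 4 applications of L'Hôpital's rule the quotient is (2401*e^(-7*w))/(24); substituting w = 0 gives 2401/24.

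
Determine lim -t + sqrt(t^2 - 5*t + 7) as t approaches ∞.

-5/2

An ∞ − ∞ form. Rationalising with the conjugate, the difference becomes (-5t + 7) / (√(t^2 - 5*t + 7) + t).
For large t the denominator behaves like 2·t, so the quotient tends to -5/2 = -5/2.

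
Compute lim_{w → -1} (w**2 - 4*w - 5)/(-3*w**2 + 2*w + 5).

-3/4

Direct substitution gives 0/0, so factor. Both numerator and denominator have (w + 1) as a factor.
After cancelling, the expression reduces to (w - 5)/(5 - 3*w).
Substituting w = -1 gives -3/4.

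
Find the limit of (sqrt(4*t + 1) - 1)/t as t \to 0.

2

A 0/0 form; rationalise with √(1 + 4t) + √1. This collapses the numerator to 4t, leaving 4/(√(1 + 4t) + √1) → 4/(2√1) = 2.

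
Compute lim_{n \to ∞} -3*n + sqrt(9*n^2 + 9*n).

This has the form ∞ − ∞. Multiply and divide by the conjugate √(9*n^2 + 9*n) + 3n.
That gives (9n) / (√(9*n^2 + 9*n) + 3n).
Divide numerator and denominator by n: the limit is 9/(2·3) = 3/2.

3/2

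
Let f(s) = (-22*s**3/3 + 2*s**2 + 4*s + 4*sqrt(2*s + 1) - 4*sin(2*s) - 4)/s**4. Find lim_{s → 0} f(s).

-5/2

Substitution gives 0/0 (the numerator vanishes to order 4).
Expand each term to order s^4: the coefficient of s^4 in 4·√(1 + 2s) is -5/2 and in -4·sin(2s) is 0.
Lower-order terms cancel with the polynomial part, so the numerator is (-5/2)·s^4 + o(s^4), and the limit is (-5/2)/(1) = -5/2.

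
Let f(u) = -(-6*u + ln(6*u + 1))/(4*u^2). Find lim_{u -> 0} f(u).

Direct substitution gives 0/0.
Apply L'Hôpital: lim (-6 + 6/(6*u + 1))/(-8*u), still 0/0.
After 2 applications of L'Hôpital's rule the quotient is (-36/(6*u + 1)^2)/(-8); substituting u = 0 gives 9/2.

9/2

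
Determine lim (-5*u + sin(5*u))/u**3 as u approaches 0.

Direct substitution gives 0/0.
Apply L'Hôpital: lim (5*cos(5*u) - 5)/(3*u^2), still 0/0.
Apply L'Hôpital: lim (-25*sin(5*u))/(6*u), still 0/0.
After 3 applications of L'Hôpital's rule the quotient is (-125*cos(5*u))/(6); substituting u = 0 gives -125/6.

-125/6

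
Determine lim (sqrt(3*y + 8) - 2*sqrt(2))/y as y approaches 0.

3*√(2)/8

Substitution gives 0/0. Multiply numerator and denominator by the conjugate √(8 + 3y) + √8.
The numerator becomes (8 + 3y) − 8 = 3y, so the expression simplifies to 3/(√(8 + 3y) + √8).
Letting y → 0 gives 3/(2√8) = 3*√(2)/8.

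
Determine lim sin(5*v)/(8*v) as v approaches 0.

Substitution gives 0/0.
Write it as (5/8)·sin(5v)/(5v); since sin(u)/u → 1, the limit is 5/8.

5/8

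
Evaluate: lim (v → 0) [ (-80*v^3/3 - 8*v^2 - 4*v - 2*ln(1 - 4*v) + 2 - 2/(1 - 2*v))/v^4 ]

96

Substitution gives 0/0; apply L'Hôpital's rule 4 times.
After differentiating numerator and denominator 4 times the quotient is (3072/(4*v - 1)^4 + 768/(2*v - 1)^5)/(24); at v = 0 this is 96.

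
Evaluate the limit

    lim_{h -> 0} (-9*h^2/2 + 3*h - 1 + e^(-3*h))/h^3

Direct substitution gives 0/0.
Apply L'Hôpital: lim (-9*h + 3 - 3*e^(-3*h))/(3*h^2), still 0/0.
Apply L'Hôpital: lim (-9 + 9*e^(-3*h))/(6*h), still 0/0.
After 3 applications of L'Hôpital's rule the quotient is (-27*e^(-3*h))/(6); substituting h = 0 gives -9/2.

-9/2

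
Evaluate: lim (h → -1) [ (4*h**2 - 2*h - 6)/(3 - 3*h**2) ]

-5/3

Direct substitution gives 0/0, so factor. Both numerator and denominator have (h + 1) as a factor.
After cancelling, the expression reduces to (4*h - 6)/(3 - 3*h).
Substituting h = -1 gives -5/3.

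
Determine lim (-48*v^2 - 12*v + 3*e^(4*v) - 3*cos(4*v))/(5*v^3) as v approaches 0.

32/5

Substitution gives 0/0 (the numerator vanishes to order 3).
Expand each term to order v^3: the coefficient of v^3 in 3·e^(4v) is 32 and in -3·cos(4v) is 0.
Lower-order terms cancel with the polynomial part, so the numerator is (32)·v^3 + o(v^3), and the limit is (32)/(5) = 32/5.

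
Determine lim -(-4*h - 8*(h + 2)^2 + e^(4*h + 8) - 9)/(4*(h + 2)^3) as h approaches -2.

-8/3

Direct substitution gives 0/0.
Apply L'Hôpital: lim (-16*h + 4*e^(4*h + 8) - 36)/(-12*(h + 2)^2), still 0/0.
Apply L'Hôpital: lim (16*e^(4*h + 8) - 16)/(-24*h - 48), still 0/0.
After 3 applications of L'Hôpital's rule the quotient is (64*e^(4*h + 8))/(-24); substituting h = -2 gives -8/3.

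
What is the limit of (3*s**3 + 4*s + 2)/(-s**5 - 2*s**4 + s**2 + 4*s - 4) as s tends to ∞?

The denominator has degree 5 and the numerator degree 3. Dividing numerator and denominator by s^5 sends every term to 0 except the leading denominator term, so the limit is 0.

0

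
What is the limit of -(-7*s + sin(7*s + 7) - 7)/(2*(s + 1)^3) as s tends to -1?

343/12

Direct substitution gives 0/0.
Apply L'Hôpital: lim (7*cos(7*s + 7) - 7)/(-6*(s + 1)^2), still 0/0.
Apply L'Hôpital: lim (-49*sin(7*s + 7))/(-12*s - 12), still 0/0.
After 3 applications of L'Hôpital's rule the quotient is (-343*cos(7*s + 7))/(-12); substituting s = -1 gives 343/12.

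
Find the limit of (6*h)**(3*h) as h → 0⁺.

Base → 0⁺ and exponent → 0⁺: a 0^0 form.
Take logs: 3h·ln(6h). This is 0·(−∞); rewriting as ln(6h)/(1/(3h)) and applying L'Hôpital gives 0.
Hence the limit is e^0 = 1.

1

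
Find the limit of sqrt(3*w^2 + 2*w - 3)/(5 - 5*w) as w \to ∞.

For large |w|, √(3*w^2 + 2*w - 3) ≈ √3·|w| and the denominator ≈ -5w.
Since w → +∞, |w| = w, giving √3/(-5) = -√(3)/5.

-√(3)/5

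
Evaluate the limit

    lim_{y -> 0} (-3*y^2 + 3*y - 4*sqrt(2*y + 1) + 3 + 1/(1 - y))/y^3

-1

Substitution gives 0/0 (the numerator vanishes to order 3).
Expand each term to order y^3: the coefficient of y^3 in -4·√(1 + 2y) is -2 and in 1/(1 - y) is 1.
Lower-order terms cancel with the polynomial part, so the numerator is (-1)·y^3 + o(y^3), and the limit is (-1)/(1) = -1.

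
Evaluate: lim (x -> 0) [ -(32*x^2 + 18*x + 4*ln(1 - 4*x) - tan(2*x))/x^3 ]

Substitution gives 0/0 (the numerator vanishes to order 3).
Expand each term to order x^3: the coefficient of x^3 in 4·ln(1 - 4x) is -256/3 and in −tan(2x) is -8/3.
Lower-order terms cancel with the polynomial part, so the numerator is (-88)·x^3 + o(x^3), and the limit is (-88)/(-1) = 88.

88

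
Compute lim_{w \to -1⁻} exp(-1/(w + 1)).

∞

As w → -1⁻, -1/(w + 1) → +∞, so e^(-1/(w + 1)) → ∞.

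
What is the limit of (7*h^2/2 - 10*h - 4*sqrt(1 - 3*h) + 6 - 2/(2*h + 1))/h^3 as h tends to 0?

Substitution gives 0/0 (the numerator vanishes to order 3).
Expand each term to order h^3: the coefficient of h^3 in -2·1/(1 + 2h) is 16 and in -4·√(1 - 3h) is 27/4.
Lower-order terms cancel with the polynomial part, so the numerator is (91/4)·h^3 + o(h^3), and the limit is (91/4)/(1) = 91/4.

91/4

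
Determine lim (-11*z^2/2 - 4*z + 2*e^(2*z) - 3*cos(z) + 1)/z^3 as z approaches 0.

8/3

Substitution gives 0/0; apply L'Hôpital's rule 3 times.
After differentiating numerator and denominator 3 times the quotient is (16*e^(2*z) - 3*sin(z))/(6); at z = 0 this is 8/3.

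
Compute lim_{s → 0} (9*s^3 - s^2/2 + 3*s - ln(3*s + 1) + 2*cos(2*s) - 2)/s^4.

Substitution gives 0/0; apply L'Hôpital's rule 4 times.
After differentiating numerator and denominator 4 times the quotient is (32*cos(2*s) + 486/(3*s + 1)^4)/(24); at s = 0 this is 259/12.

259/12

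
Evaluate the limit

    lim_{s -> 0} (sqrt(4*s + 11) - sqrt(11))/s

A 0/0 form; rationalise with √(11 + 4s) + √11. This collapses the numerator to 4s, leaving 4/(√(11 + 4s) + √11) → 4/(2√11) = 2*√(11)/11.

2*√(11)/11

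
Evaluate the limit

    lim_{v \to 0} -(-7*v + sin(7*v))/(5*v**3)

Direct substitution gives 0/0.
Apply L'Hôpital: lim (7*cos(7*v) - 7)/(-15*v^2), still 0/0.
Apply L'Hôpital: lim (-49*sin(7*v))/(-30*v), still 0/0.
After 3 applications of L'Hôpital's rule the quotient is (-343*cos(7*v))/(-30); substituting v = 0 gives 343/30.

343/30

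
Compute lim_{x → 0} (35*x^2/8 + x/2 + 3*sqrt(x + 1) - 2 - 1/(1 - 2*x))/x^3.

Substitution gives 0/0 (the numerator vanishes to order 3).
Expand each term to order x^3: the coefficient of x^3 in −1/(1 - 2x) is -8 and in 3·√(1 + x) is 3/16.
Lower-order terms cancel with the polynomial part, so the numerator is (-125/16)·x^3 + o(x^3), and the limit is (-125/16)/(1) = -125/16.

-125/16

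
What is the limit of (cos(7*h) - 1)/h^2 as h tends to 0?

Direct substitution gives 0/0.
Apply L'Hôpital: lim (-7*sin(7*h))/(2*h), still 0/0.
After 2 applications of L'Hôpital's rule the quotient is (-49*cos(7*h))/(2); substituting h = 0 gives -49/2.

-49/2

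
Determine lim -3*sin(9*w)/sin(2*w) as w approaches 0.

Substitution gives 0/0.
Divide numerator and denominator by w: sin(9w)/w → 9 and sin(2w)/w → 2, so the limit is -3·9/2 = -27/2.

-27/2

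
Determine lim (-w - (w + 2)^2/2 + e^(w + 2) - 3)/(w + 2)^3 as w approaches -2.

1/6

Direct substitution gives 0/0.
Apply L'Hôpital: lim (-w + e^(w + 2) - 3)/(3*(w + 2)^2), still 0/0.
Apply L'Hôpital: lim (e^(w + 2) - 1)/(6*w + 12), still 0/0.
After 3 applications of L'Hôpital's rule the quotient is (e^(w + 2))/(6); substituting w = -2 gives 1/6.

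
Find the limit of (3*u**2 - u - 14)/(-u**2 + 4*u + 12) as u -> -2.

-13/8

Since u = -2 makes numerator and denominator zero, (u + 2) divides both.
Cancelling it gives (3*u - 7)/(6 - u); now plug in u = -2 to get -13/8.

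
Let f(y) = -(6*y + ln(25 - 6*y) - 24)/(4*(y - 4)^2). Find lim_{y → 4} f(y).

Direct substitution gives 0/0.
Apply L'Hôpital: lim (6 - 6/(25 - 6*y))/(32 - 8*y), still 0/0.
After 2 applications of L'Hôpital's rule the quotient is (-36/(25 - 6*y)^2)/(-8); substituting y = 4 gives 9/2.

9/2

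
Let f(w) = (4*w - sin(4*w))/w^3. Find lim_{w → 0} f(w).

32/3

Direct substitution gives 0/0.
Apply L'Hôpital: lim (4 - 4*cos(4*w))/(3*w^2), still 0/0.
Apply L'Hôpital: lim (16*sin(4*w))/(6*w), still 0/0.
After 3 applications of L'Hôpital's rule the quotient is (64*cos(4*w))/(6); substituting w = 0 gives 32/3.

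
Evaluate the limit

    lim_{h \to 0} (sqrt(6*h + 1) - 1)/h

3

A 0/0 form; rationalise with √(1 + 6h) + √1. This collapses the numerator to 6h, leaving 6/(√(1 + 6h) + √1) → 6/(2√1) = 3.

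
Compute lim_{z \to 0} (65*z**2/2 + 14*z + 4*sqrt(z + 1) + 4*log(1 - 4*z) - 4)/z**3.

Substitution gives 0/0 (the numerator vanishes to order 3).
Expand each term to order z^3: the coefficient of z^3 in 4·√(1 + z) is 1/4 and in 4·ln(1 - 4z) is -256/3.
Lower-order terms cancel with the polynomial part, so the numerator is (-1021/12)·z^3 + o(z^3), and the limit is (-1021/12)/(1) = -1021/12.

-1021/12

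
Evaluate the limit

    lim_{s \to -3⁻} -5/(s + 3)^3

As s → -3⁻, (s + 3) → 0⁻, so (s + 3)^3 → 0⁻ and -5/(s + 3)^3 → ∞.

∞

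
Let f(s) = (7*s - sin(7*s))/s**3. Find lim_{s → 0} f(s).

343/6

Direct substitution gives 0/0.
Apply L'Hôpital: lim (7 - 7*cos(7*s))/(3*s^2), still 0/0.
Apply L'Hôpital: lim (49*sin(7*s))/(6*s), still 0/0.
After 3 applications of L'Hôpital's rule the quotient is (343*cos(7*s))/(6); substituting s = 0 gives 343/6.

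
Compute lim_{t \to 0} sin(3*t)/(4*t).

3/4

Substitution gives 0/0.
Write it as (3/4)·sin(3t)/(3t); since sin(u)/u → 1, the limit is 3/4.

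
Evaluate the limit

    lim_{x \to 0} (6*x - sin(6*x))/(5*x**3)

Direct substitution gives 0/0.
Apply L'Hôpital: lim (6 - 6*cos(6*x))/(15*x^2), still 0/0.
Apply L'Hôpital: lim (36*sin(6*x))/(30*x), still 0/0.
After 3 applications of L'Hôpital's rule the quotient is (216*cos(6*x))/(30); substituting x = 0 gives 36/5.

36/5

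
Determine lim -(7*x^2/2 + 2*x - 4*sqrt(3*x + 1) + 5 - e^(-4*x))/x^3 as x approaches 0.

-47/12

Substitution gives 0/0 (the numerator vanishes to order 3).
Expand each term to order x^3: the coefficient of x^3 in -4·√(1 + 3x) is -27/4 and in −e^(-4x) is 32/3.
Lower-order terms cancel with the polynomial part, so the numerator is (47/12)·x^3 + o(x^3), and the limit is (47/12)/(-1) = -47/12.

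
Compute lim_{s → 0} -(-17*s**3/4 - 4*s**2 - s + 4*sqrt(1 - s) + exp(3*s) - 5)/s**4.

-103/32

Substitution gives 0/0; apply L'Hôpital's rule 4 times.
After differentiating numerator and denominator 4 times the quotient is (81*e^(3*s) - 15/(4*(1 - s)^(7/2)))/(-24); at s = 0 this is -103/32.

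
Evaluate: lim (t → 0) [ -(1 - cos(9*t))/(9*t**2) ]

Substitution gives 0/0.
Use (1 − cos u)/u² → 1/2 with u = 9t: the limit is 9²/(2·(-9)) = -9/2.

-9/2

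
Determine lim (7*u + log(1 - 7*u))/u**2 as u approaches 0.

-49/2

Direct substitution gives 0/0.
Apply L'Hôpital: lim (7 - 7/(1 - 7*u))/(2*u), still 0/0.
After 2 applications of L'Hôpital's rule the quotient is (-49/(1 - 7*u)^2)/(2); substituting u = 0 gives -49/2.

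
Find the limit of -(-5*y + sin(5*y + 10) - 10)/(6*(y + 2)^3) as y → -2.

Direct substitution gives 0/0.
Apply L'Hôpital: lim (5*cos(5*y + 10) - 5)/(-18*(y + 2)^2), still 0/0.
Apply L'Hôpital: lim (-25*sin(5*y + 10))/(-36*y - 72), still 0/0.
After 3 applications of L'Hôpital's rule the quotient is (-125*cos(5*y + 10))/(-36); substituting y = -2 gives 125/36.

125/36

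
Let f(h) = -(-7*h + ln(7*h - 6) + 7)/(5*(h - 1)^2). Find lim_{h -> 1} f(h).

49/10

Direct substitution gives 0/0.
Apply L'Hôpital: lim (-7 + 7/(7*h - 6))/(10 - 10*h), still 0/0.
After 2 applications of L'Hôpital's rule the quotient is (-49/(7*h - 6)^2)/(-10); substituting h = 1 gives 49/10.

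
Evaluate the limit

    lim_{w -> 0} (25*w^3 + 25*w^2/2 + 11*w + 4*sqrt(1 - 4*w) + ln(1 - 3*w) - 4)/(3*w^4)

Substitution gives 0/0; apply L'Hôpital's rule 4 times.
After differentiating numerator and denominator 4 times the quotient is (-486/(3*w - 1)^4 - 960/(1 - 4*w)^(7/2))/(72); at w = 0 this is -241/12.

-241/12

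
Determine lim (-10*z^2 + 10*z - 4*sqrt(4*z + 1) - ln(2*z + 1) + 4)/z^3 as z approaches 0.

Substitution gives 0/0 (the numerator vanishes to order 3).
Expand each term to order z^3: the coefficient of z^3 in −ln(1 + 2z) is -8/3 and in -4·√(1 + 4z) is -16.
Lower-order terms cancel with the polynomial part, so the numerator is (-56/3)·z^3 + o(z^3), and the limit is (-56/3)/(1) = -56/3.

-56/3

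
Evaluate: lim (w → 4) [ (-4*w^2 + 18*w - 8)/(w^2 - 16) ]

Direct substitution gives 0/0, so factor. Both numerator and denominator have (w - 4) as a factor.
After cancelling, the expression reduces to (2 - 4*w)/(w + 4).
Substituting w = 4 gives -7/4.

-7/4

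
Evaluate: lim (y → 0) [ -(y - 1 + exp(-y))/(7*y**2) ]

Direct substitution gives 0/0.
Apply L'Hôpital: lim (1 - e^(-y))/(-14*y), still 0/0.
After 2 applications of L'Hôpital's rule the quotient is (e^(-y))/(-14); substituting y = 0 gives -1/14.

-1/14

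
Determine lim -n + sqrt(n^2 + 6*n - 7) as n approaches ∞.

This has the form ∞ − ∞. Multiply and divide by the conjugate √(n^2 + 6*n - 7) + n.
That gives (6n - 7) / (√(n^2 + 6*n - 7) + n).
Divide numerator and denominator by n: the limit is 6/(2·1) = 3.

3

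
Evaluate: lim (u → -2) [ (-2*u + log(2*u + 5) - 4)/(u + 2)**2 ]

Direct substitution gives 0/0.
Apply L'Hôpital: lim (-2 + 2/(2*u + 5))/(2*u + 4), still 0/0.
After 2 applications of L'Hôpital's rule the quotient is (-4/(2*u + 5)^2)/(2); substituting u = -2 gives -2.

-2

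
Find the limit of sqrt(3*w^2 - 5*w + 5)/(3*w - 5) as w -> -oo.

-√(3)/3

For large |w|, √(3*w^2 - 5*w + 5) ≈ √3·|w| and the denominator ≈ 3w.
Since w → −∞, |w| = −w, giving −√3/(3) = -√(3)/3.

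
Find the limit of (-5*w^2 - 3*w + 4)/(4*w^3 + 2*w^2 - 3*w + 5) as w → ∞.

0

The denominator has degree 3 and the numerator degree 2. Dividing numerator and denominator by w^3 sends every term to 0 except the leading denominator term, so the limit is 0.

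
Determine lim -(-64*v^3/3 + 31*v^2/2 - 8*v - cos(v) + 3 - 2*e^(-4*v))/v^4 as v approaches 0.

171/8

Substitution gives 0/0; apply L'Hôpital's rule 4 times.
After differentiating numerator and denominator 4 times the quotient is (-cos(v) - 512*e^(-4*v))/(-24); at v = 0 this is 171/8.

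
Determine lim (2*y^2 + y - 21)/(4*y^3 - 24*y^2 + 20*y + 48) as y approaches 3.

Since y = 3 makes numerator and denominator zero, (y - 3) divides both.
Cancelling it gives (2*y + 7)/(4*y^2 - 12*y - 16); now plug in y = 3 to get -13/16.

-13/16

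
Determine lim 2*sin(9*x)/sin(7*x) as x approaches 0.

Substitution gives 0/0.
Divide numerator and denominator by x: sin(9x)/x → 9 and sin(7x)/x → 7, so the limit is 2·9/7 = 18/7.

18/7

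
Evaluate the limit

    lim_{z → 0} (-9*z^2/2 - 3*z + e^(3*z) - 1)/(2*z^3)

9/4

Direct substitution gives 0/0.
Apply L'Hôpital: lim (-9*z + 3*e^(3*z) - 3)/(6*z^2), still 0/0.
Apply L'Hôpital: lim (9*e^(3*z) - 9)/(12*z), still 0/0.
After 3 applications of L'Hôpital's rule the quotient is (27*e^(3*z))/(12); substituting z = 0 gives 9/4.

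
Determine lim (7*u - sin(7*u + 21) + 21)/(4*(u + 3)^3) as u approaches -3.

343/24

Direct substitution gives 0/0.
Apply L'Hôpital: lim (7 - 7*cos(7*u + 21))/(12*(u + 3)^2), still 0/0.
Apply L'Hôpital: lim (49*sin(7*u + 21))/(24*u + 72), still 0/0.
After 3 applications of L'Hôpital's rule the quotient is (343*cos(7*u + 21))/(24); substituting u = -3 gives 343/24.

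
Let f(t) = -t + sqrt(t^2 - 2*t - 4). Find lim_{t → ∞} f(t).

-1

This has the form ∞ − ∞. Multiply and divide by the conjugate √(t^2 - 2*t - 4) + t.
That gives (-2t - 4) / (√(t^2 - 2*t - 4) + t).
Divide numerator and denominator by t: the limit is -2/(2·1) = -1.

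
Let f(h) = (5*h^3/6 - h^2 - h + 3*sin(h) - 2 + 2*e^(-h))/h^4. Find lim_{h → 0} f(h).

Substitution gives 0/0; apply L'Hôpital's rule 4 times.
After differentiating numerator and denominator 4 times the quotient is (3*sin(h) + 2*e^(-h))/(24); at h = 0 this is 1/12.

1/12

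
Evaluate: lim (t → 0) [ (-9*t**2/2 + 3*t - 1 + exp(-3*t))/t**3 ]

Direct substitution gives 0/0.
Apply L'Hôpital: lim (-9*t + 3 - 3*e^(-3*t))/(3*t^2), still 0/0.
Apply L'Hôpital: lim (-9 + 9*e^(-3*t))/(6*t), still 0/0.
After 3 applications of L'Hôpital's rule the quotient is (-27*e^(-3*t))/(6); substituting t = 0 gives -9/2.

-9/2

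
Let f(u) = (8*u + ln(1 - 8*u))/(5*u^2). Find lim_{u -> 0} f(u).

Direct substitution gives 0/0.
Apply L'Hôpital: lim (8 - 8/(1 - 8*u))/(10*u), still 0/0.
After 2 applications of L'Hôpital's rule the quotient is (-64/(1 - 8*u)^2)/(10); substituting u = 0 gives -32/5.

-32/5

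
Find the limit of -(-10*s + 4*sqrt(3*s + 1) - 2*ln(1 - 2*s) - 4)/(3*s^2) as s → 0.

1/6

Substitution gives 0/0 (the numerator vanishes to order 2).
Expand each term to order s^2: the coefficient of s^2 in -2·ln(1 - 2s) is 4 and in 4·√(1 + 3s) is -9/2.
Lower-order terms cancel with the polynomial part, so the numerator is (-1/2)·s^2 + o(s^2), and the limit is (-1/2)/(-3) = 1/6.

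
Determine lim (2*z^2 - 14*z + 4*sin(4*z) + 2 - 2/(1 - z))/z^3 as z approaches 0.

-134/3

Substitution gives 0/0; apply L'Hôpital's rule 3 times.
After differentiating numerator and denominator 3 times the quotient is (-256*cos(4*z) - 12/(z - 1)^4)/(6); at z = 0 this is -134/3.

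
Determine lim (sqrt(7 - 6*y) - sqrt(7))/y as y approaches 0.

Substitution gives 0/0. Multiply numerator and denominator by the conjugate √(7 - 6y) + √7.
The numerator becomes (7 - 6y) − 7 = -6y, so the expression simplifies to -6/(√(7 - 6y) + √7).
Letting y → 0 gives -6/(2√7) = -3*√(7)/7.

-3*√(7)/7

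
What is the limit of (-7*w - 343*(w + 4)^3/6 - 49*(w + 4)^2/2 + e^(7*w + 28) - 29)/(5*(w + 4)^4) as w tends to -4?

Direct substitution gives 0/0.
Apply L'Hôpital: lim (-49*w - 343*(w + 4)^2/2 + 7*e^(7*w + 28) - 203)/(20*(w + 4)^3), still 0/0.
Apply L'Hôpital: lim (-343*w + 49*e^(7*w + 28) - 1421)/(60*(w + 4)^2), still 0/0.
Apply L'Hôpital: lim (343*e^(7*w + 28) - 343)/(120*w + 480), still 0/0.
After 4 applications of L'Hôpital's rule the quotient is (2401*e^(7*w + 28))/(120); substituting w = -4 gives 2401/120.

2401/120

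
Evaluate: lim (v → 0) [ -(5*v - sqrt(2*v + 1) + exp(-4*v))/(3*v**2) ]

Substitution gives 0/0; apply L'Hôpital's rule 2 times.
After differentiating numerator and denominator 2 times the quotient is (16*e^(-4*v) + (2*v + 1)^(-3/2))/(-6); at v = 0 this is -17/6.

-17/6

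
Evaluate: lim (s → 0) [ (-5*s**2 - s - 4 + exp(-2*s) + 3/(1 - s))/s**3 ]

Substitution gives 0/0; apply L'Hôpital's rule 3 times.
After differentiating numerator and denominator 3 times the quotient is (-8*e^(-2*s) + 18/(s - 1)^4)/(6); at s = 0 this is 5/3.

5/3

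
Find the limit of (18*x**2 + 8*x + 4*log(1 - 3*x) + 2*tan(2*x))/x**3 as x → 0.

-92/3

Substitution gives 0/0; apply L'Hôpital's rule 3 times.
After differentiating numerator and denominator 3 times the quotient is (96*tan(2*x)^2/cos(2*x)^2 + 32/cos(2*x)^2 + 216/(3*x - 1)^3)/(6); at x = 0 this is -92/3.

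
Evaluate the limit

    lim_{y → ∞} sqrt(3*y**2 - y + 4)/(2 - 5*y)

For large |y|, √(3*y^2 - y + 4) ≈ √3·|y| and the denominator ≈ -5y.
Since y → +∞, |y| = y, giving √3/(-5) = -√(3)/5.

-√(3)/5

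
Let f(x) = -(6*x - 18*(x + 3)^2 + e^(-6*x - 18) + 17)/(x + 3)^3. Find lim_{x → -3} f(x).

Direct substitution gives 0/0.
Apply L'Hôpital: lim (-36*x - 6*e^(-6*x - 18) - 102)/(-3*(x + 3)^2), still 0/0.
Apply L'Hôpital: lim (36*e^(-6*x - 18) - 36)/(-6*x - 18), still 0/0.
After 3 applications of L'Hôpital's rule the quotient is (-216*e^(-6*x - 18))/(-6); substituting x = -3 gives 36.

36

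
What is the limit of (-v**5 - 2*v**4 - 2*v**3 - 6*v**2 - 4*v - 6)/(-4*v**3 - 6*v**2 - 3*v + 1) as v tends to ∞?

The numerator has higher degree (5 > 3); the quotient behaves like (-1/(-4))·v^2 for large |v|.
As v → +∞ this diverges to ∞.

∞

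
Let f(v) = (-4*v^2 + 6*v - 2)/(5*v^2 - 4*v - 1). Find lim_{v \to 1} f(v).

Since v = 1 makes numerator and denominator zero, (v - 1) divides both.
Cancelling it gives (2 - 4*v)/(5*v + 1); now plug in v = 1 to get -1/3.

-1/3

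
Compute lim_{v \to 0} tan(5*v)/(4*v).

Substitution gives 0/0.
Since tan(u)/u → 1 as u → 0, tan(5v)/(5v) → 1 and the limit is 5/4.

5/4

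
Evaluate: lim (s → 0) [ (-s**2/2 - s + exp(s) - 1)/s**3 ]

1/6

Direct substitution gives 0/0.
Apply L'Hôpital: lim (-s + e^(s) - 1)/(3*s^2), still 0/0.
Apply L'Hôpital: lim (e^(s) - 1)/(6*s), still 0/0.
After 3 applications of L'Hôpital's rule the quotient is (e^(s))/(6); substituting s = 0 gives 1/6.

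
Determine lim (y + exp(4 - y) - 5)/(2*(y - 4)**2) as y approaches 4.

Direct substitution gives 0/0.
Apply L'Hôpital: lim (1 - e^(4 - y))/(4*y - 16), still 0/0.
After 2 applications of L'Hôpital's rule the quotient is (e^(4 - y))/(4); substituting y = 4 gives 1/4.

1/4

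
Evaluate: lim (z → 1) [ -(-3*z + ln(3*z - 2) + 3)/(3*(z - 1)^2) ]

Direct substitution gives 0/0.
Apply L'Hôpital: lim (-3 + 3/(3*z - 2))/(6 - 6*z), still 0/0.
After 2 applications of L'Hôpital's rule the quotient is (-9/(3*z - 2)^2)/(-6); substituting z = 1 gives 3/2.

3/2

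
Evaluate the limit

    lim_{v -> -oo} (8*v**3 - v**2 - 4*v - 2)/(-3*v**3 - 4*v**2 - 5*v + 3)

Numerator and denominator both have degree 3.
Dividing every term by v^3, all lower-order terms vanish and the limit is the ratio of leading coefficients, 8/(-3) = -8/3.

-8/3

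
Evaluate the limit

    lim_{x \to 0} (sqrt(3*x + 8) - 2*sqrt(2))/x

Substitution gives 0/0. Multiply numerator and denominator by the conjugate √(8 + 3x) + √8.
The numerator becomes (8 + 3x) − 8 = 3x, so the expression simplifies to 3/(√(8 + 3x) + √8).
Letting x → 0 gives 3/(2√8) = 3*√(2)/8.

3*√(2)/8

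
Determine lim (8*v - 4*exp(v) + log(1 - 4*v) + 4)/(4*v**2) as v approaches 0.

-5/2

Substitution gives 0/0; apply L'Hôpital's rule 2 times.
After differentiating numerator and denominator 2 times the quotient is (-4*e^(v) - 16/(4*v - 1)^2)/(8); at v = 0 this is -5/2.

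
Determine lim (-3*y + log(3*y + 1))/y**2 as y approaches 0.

-9/2

Direct substitution gives 0/0.
Apply L'Hôpital: lim (-3 + 3/(3*y + 1))/(2*y), still 0/0.
After 2 applications of L'Hôpital's rule the quotient is (-9/(3*y + 1)^2)/(2); substituting y = 0 gives -9/2.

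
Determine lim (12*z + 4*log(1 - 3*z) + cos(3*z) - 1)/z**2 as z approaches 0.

Substitution gives 0/0 (the numerator vanishes to order 2).
Expand each term to order z^2: the coefficient of z^2 in cos(3z) is -9/2 and in 4·ln(1 - 3z) is -18.
Lower-order terms cancel with the polynomial part, so the numerator is (-45/2)·z^2 + o(z^2), and the limit is (-45/2)/(1) = -45/2.

-45/2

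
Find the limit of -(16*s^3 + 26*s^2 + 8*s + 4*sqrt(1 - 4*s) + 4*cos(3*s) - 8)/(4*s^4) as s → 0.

53/8

Substitution gives 0/0 (the numerator vanishes to order 4).
Expand each term to order s^4: the coefficient of s^4 in 4·cos(3s) is 27/2 and in 4·√(1 - 4s) is -40.
Lower-order terms cancel with the polynomial part, so the numerator is (-53/2)·s^4 + o(s^4), and the limit is (-53/2)/(-4) = 53/8.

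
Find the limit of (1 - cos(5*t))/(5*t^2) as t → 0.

5/2

Substitution gives 0/0.
Use (1 − cos u)/u² → 1/2 with u = 5t: the limit is 5²/(2·5) = 5/2.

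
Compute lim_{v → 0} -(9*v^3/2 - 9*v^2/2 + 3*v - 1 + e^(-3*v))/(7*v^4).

-27/56

Direct substitution gives 0/0.
Apply L'Hôpital: lim (27*v^2/2 - 9*v + 3 - 3*e^(-3*v))/(-28*v^3), still 0/0.
Apply L'Hôpital: lim (27*v - 9 + 9*e^(-3*v))/(-84*v^2), still 0/0.
Apply L'Hôpital: lim (27 - 27*e^(-3*v))/(-168*v), still 0/0.
After 4 applications of L'Hôpital's rule the quotient is (81*e^(-3*v))/(-168); substituting v = 0 gives -27/56.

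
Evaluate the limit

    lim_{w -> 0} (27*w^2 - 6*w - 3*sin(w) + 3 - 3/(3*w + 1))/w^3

Substitution gives 0/0 (the numerator vanishes to order 3).
Expand each term to order w^3: the coefficient of w^3 in -3·1/(1 + 3w) is 81 and in -3·sin(w) is 1/2.
Lower-order terms cancel with the polynomial part, so the numerator is (163/2)·w^3 + o(w^3), and the limit is (163/2)/(1) = 163/2.

163/2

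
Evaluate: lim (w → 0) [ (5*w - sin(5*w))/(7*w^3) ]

125/42

Direct substitution gives 0/0.
Apply L'Hôpital: lim (5 - 5*cos(5*w))/(21*w^2), still 0/0.
Apply L'Hôpital: lim (25*sin(5*w))/(42*w), still 0/0.
After 3 applications of L'Hôpital's rule the quotient is (125*cos(5*w))/(42); substituting w = 0 gives 125/42.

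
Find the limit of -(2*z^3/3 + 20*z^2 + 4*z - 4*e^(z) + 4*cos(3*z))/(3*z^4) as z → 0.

-40/9

Substitution gives 0/0; apply L'Hôpital's rule 4 times.
After differentiating numerator and denominator 4 times the quotient is (-4*e^(z) + 324*cos(3*z))/(-72); at z = 0 this is -40/9.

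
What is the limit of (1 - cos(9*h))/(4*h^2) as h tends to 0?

Substitution gives 0/0.
Use (1 − cos u)/u² → 1/2 with u = 9h: the limit is 9²/(2·4) = 81/8.

81/8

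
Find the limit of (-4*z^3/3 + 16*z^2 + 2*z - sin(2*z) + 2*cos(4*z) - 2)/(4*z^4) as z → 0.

Substitution gives 0/0; apply L'Hôpital's rule 4 times.
After differentiating numerator and denominator 4 times the quotient is (-16*sin(2*z) + 512*cos(4*z))/(96); at z = 0 this is 16/3.

16/3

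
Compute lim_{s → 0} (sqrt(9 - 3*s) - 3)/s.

-1/2

Substitution gives 0/0. Multiply numerator and denominator by the conjugate √(9 - 3s) + √9.
The numerator becomes (9 - 3s) − 9 = -3s, so the expression simplifies to -3/(√(9 - 3s) + √9).
Letting s → 0 gives -3/(2√9) = -1/2.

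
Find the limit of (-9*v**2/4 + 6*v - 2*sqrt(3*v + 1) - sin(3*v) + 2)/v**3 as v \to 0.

9/8

Substitution gives 0/0 (the numerator vanishes to order 3).
Expand each term to order v^3: the coefficient of v^3 in -2·√(1 + 3v) is -27/8 and in −sin(3v) is 9/2.
Lower-order terms cancel with the polynomial part, so the numerator is (9/8)·v^3 + o(v^3), and the limit is (9/8)/(1) = 9/8.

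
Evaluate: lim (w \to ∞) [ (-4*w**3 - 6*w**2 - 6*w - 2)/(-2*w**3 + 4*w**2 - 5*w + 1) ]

2

Numerator and denominator both have degree 3.
Dividing every term by w^3, all lower-order terms vanish and the limit is the ratio of leading coefficients, -4/(-2) = 2.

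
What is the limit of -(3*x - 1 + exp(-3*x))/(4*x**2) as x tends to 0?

Direct substitution gives 0/0.
Apply L'Hôpital: lim (3 - 3*e^(-3*x))/(-8*x), still 0/0.
After 2 applications of L'Hôpital's rule the quotient is (9*e^(-3*x))/(-8); substituting x = 0 gives -9/8.

-9/8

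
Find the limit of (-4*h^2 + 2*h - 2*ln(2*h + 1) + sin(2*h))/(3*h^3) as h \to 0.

-20/9

Substitution gives 0/0 (the numerator vanishes to order 3).
Expand each term to order h^3: the coefficient of h^3 in sin(2h) is -4/3 and in -2·ln(1 + 2h) is -16/3.
Lower-order terms cancel with the polynomial part, so the numerator is (-20/3)·h^3 + o(h^3), and the limit is (-20/3)/(3) = -20/9.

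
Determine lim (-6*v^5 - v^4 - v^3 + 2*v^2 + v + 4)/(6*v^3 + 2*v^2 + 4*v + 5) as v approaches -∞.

-∞

The numerator has higher degree (5 > 3); the quotient behaves like (-6/(6))·v^2 for large |v|.
As v → −∞ this diverges to -∞.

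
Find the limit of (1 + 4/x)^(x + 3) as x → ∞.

The base → 1 and the exponent → ∞: a 1^∞ form.
Take logarithms: (x + 3)·ln(1 + 4/x). Since ln(1+u) ~ u for small u, this behaves like (x)·(4/x) → 4.
So the limit is e^(4).

e^(4)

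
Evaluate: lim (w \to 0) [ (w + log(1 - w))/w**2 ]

Direct substitution gives 0/0.
Apply L'Hôpital: lim (1 - 1/(1 - w))/(2*w), still 0/0.
After 2 applications of L'Hôpital's rule the quotient is (-1/(1 - w)^2)/(2); substituting w = 0 gives -1/2.

-1/2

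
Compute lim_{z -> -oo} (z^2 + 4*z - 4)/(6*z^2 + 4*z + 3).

1/6

Numerator and denominator both have degree 2.
Dividing every term by z^2, all lower-order terms vanish and the limit is the ratio of leading coefficients, 1/(6) = 1/6.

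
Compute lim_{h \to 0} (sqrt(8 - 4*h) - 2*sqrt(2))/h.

Substitution gives 0/0. Multiply numerator and denominator by the conjugate √(8 - 4h) + √8.
The numerator becomes (8 - 4h) − 8 = -4h, so the expression simplifies to -4/(√(8 - 4h) + √8).
Letting h → 0 gives -4/(2√8) = -√(2)/2.

-√(2)/2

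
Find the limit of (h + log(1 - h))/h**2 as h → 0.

-1/2

Direct substitution gives 0/0.
Apply L'Hôpital: lim (1 - 1/(1 - h))/(2*h), still 0/0.
After 2 applications of L'Hôpital's rule the quotient is (-1/(1 - h)^2)/(2); substituting h = 0 gives -1/2.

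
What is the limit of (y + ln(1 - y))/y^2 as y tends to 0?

Direct substitution gives 0/0.
Apply L'Hôpital: lim (1 - 1/(1 - y))/(2*y), still 0/0.
After 2 applications of L'Hôpital's rule the quotient is (-1/(1 - y)^2)/(2); substituting y = 0 gives -1/2.

-1/2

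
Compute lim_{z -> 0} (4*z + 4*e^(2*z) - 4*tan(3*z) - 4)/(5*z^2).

Substitution gives 0/0; apply L'Hôpital's rule 2 times.
After differentiating numerator and denominator 2 times the quotient is (16*e^(2*z) - 72*sin(3*z)/cos(3*z)^3)/(10); at z = 0 this is 8/5.

8/5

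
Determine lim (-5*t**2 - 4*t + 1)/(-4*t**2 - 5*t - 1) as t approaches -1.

2

At t = -1 both the top and bottom vanish — a removable singularity. Factoring out (t + 1) from each leaves (1 - 5*t)/(-4*t - 1), which at t = -1 equals 2.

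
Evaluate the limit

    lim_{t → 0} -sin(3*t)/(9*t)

-1/3

Substitution gives 0/0.
Write it as (3/(-9))·sin(3t)/(3t); since sin(u)/u → 1, the limit is -1/3.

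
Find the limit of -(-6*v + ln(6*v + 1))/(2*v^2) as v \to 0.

9

Direct substitution gives 0/0.
Apply L'Hôpital: lim (-6 + 6/(6*v + 1))/(-4*v), still 0/0.
After 2 applications of L'Hôpital's rule the quotient is (-36/(6*v + 1)^2)/(-4); substituting v = 0 gives 9.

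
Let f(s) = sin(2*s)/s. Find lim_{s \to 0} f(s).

Substitution gives 0/0.
Write it as (2)·sin(2s)/(2s); since sin(u)/u → 1, the limit is 2.

2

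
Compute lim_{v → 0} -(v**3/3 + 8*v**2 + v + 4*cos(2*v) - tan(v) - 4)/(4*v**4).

-2/3

Substitution gives 0/0; apply L'Hôpital's rule 4 times.
After differentiating numerator and denominator 4 times the quotient is (64*cos(2*v) - 24*tan(v)^5 - 40*tan(v)^3 - 16*tan(v))/(-96); at v = 0 this is -2/3.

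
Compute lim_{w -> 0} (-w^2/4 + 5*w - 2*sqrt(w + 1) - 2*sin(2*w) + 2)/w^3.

Substitution gives 0/0 (the numerator vanishes to order 3).
Expand each term to order w^3: the coefficient of w^3 in -2·sin(2w) is 8/3 and in -2·√(1 + w) is -1/8.
Lower-order terms cancel with the polynomial part, so the numerator is (61/24)·w^3 + o(w^3), and the limit is (61/24)/(1) = 61/24.

61/24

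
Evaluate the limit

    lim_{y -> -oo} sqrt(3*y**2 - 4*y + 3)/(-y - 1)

√(3)

For large |y|, √(3*y^2 - 4*y + 3) ≈ √3·|y| and the denominator ≈ -y.
Since y → −∞, |y| = −y, giving −√3/(-1) = √(3).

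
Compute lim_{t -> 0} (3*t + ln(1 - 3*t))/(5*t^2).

-9/10

Direct substitution gives 0/0.
Apply L'Hôpital: lim (3 - 3/(1 - 3*t))/(10*t), still 0/0.
After 2 applications of L'Hôpital's rule the quotient is (-9/(1 - 3*t)^2)/(10); substituting t = 0 gives -9/10.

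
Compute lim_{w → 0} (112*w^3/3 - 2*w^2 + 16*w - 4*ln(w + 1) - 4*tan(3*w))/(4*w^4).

Substitution gives 0/0; apply L'Hôpital's rule 4 times.
After differentiating numerator and denominator 4 times the quotient is (2592*tan(3*w)/cos(3*w)^2 - 7776*tan(3*w)/cos(3*w)^4 + 24/(w + 1)^4)/(96); at w = 0 this is 1/4.

1/4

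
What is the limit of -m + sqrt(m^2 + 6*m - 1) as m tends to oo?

3

This has the form ∞ − ∞. Multiply and divide by the conjugate √(m^2 + 6*m - 1) + m.
That gives (6m - 1) / (√(m^2 + 6*m - 1) + m).
Divide numerator and denominator by m: the limit is 6/(2·1) = 3.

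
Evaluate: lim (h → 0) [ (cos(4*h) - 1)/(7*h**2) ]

Direct substitution gives 0/0.
Apply L'Hôpital: lim (-4*sin(4*h))/(14*h), still 0/0.
After 2 applications of L'Hôpital's rule the quotient is (-16*cos(4*h))/(14); substituting h = 0 gives -8/7.

-8/7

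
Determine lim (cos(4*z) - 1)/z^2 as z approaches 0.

-8

Direct substitution gives 0/0.
Apply L'Hôpital: lim (-4*sin(4*z))/(2*z), still 0/0.
After 2 applications of L'Hôpital's rule the quotient is (-16*cos(4*z))/(2); substituting z = 0 gives -8.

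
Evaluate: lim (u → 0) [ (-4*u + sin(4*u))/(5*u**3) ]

-32/15

Direct substitution gives 0/0.
Apply L'Hôpital: lim (4*cos(4*u) - 4)/(15*u^2), still 0/0.
Apply L'Hôpital: lim (-16*sin(4*u))/(30*u), still 0/0.
After 3 applications of L'Hôpital's rule the quotient is (-64*cos(4*u))/(30); substituting u = 0 gives -32/15.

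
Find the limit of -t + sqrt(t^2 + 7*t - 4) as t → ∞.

This has the form ∞ − ∞. Multiply and divide by the conjugate √(t^2 + 7*t - 4) + t.
That gives (7t - 4) / (√(t^2 + 7*t - 4) + t).
Divide numerator and denominator by t: the limit is 7/(2·1) = 7/2.

7/2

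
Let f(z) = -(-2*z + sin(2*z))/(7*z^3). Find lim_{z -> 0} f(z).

4/21

Direct substitution gives 0/0.
Apply L'Hôpital: lim (2*cos(2*z) - 2)/(-21*z^2), still 0/0.
Apply L'Hôpital: lim (-4*sin(2*z))/(-42*z), still 0/0.
After 3 applications of L'Hôpital's rule the quotient is (-8*cos(2*z))/(-42); substituting z = 0 gives 4/21.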